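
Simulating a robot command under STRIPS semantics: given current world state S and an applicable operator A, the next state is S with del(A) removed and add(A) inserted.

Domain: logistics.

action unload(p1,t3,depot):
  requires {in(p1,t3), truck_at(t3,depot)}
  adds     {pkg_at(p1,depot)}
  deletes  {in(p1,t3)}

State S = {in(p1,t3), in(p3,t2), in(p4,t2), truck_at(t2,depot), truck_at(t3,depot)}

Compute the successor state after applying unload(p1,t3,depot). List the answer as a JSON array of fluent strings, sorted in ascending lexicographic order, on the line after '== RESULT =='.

Progress:
  pre ⊆ S: {in(p1,t3), truck_at(t3,depot)} ⊆ S  — applicable
  S \ del = {in(p3,t2), in(p4,t2), truck_at(t2,depot), truck_at(t3,depot)}
  ∪ add   = {in(p3,t2), in(p4,t2), pkg_at(p1,depot), truck_at(t2,depot), truck_at(t3,depot)}

== RESULT ==
["in(p3,t2)", "in(p4,t2)", "pkg_at(p1,depot)", "truck_at(t2,depot)", "truck_at(t3,depot)"]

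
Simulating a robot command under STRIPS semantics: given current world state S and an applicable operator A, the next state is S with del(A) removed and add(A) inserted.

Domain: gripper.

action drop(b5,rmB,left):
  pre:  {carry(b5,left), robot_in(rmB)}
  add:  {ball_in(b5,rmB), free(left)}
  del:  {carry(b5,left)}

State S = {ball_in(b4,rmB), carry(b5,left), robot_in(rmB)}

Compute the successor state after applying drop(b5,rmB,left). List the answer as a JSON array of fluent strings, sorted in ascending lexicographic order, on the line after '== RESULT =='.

Compute (S \ del) ∪ add:
  pre ⊆ S: {carry(b5,left), robot_in(rmB)} ⊆ S  — applicable
  S \ del = {ball_in(b4,rmB), robot_in(rmB)}
  ∪ add   = {ball_in(b4,rmB), ball_in(b5,rmB), free(left), robot_in(rmB)}

== RESULT ==
["ball_in(b4,rmB)", "ball_in(b5,rmB)", "free(left)", "robot_in(rmB)"]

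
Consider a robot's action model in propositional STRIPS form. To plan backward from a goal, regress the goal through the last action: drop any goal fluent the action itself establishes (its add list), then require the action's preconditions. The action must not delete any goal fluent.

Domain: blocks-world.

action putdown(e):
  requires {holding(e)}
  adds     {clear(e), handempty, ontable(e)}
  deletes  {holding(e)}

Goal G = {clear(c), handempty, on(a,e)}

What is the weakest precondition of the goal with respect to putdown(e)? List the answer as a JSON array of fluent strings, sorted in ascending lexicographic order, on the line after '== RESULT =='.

Regress:
  G ∩ del = {}  (empty — regression defined)
  G \ add = {clear(c), handempty, on(a,e)} \ {clear(e), handempty, ontable(e)} = {clear(c), on(a,e)}
  ∪ pre   = {clear(c), on(a,e)} ∪ {holding(e)}
          = {clear(c), holding(e), on(a,e)}

== RESULT ==
["clear(c)", "holding(e)", "on(a,e)"]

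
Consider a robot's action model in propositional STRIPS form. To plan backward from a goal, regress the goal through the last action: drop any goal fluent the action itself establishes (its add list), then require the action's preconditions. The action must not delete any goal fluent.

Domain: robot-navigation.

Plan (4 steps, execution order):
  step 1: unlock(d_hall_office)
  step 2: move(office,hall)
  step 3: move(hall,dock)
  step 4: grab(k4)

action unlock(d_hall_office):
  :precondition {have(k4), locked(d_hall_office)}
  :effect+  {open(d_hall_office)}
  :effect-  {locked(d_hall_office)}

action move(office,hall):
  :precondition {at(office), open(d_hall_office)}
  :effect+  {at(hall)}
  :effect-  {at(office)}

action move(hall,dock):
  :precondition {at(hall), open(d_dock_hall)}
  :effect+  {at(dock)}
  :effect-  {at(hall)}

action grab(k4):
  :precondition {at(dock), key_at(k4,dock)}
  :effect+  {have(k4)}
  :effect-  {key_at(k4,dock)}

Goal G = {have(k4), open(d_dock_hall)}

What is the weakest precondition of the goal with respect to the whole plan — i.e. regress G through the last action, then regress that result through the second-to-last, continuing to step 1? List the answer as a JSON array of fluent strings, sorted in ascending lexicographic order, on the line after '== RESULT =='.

Work backward from the goal:
  through step 4 (grab(k4)): drop {have(k4)}, keep {open(d_dock_hall)}, require {at(dock), key_at(k4,dock)}
    → {at(dock), key_at(k4,dock), open(d_dock_hall)}
  through step 3 (move(hall,dock)): drop {at(dock)}, keep {key_at(k4,dock), open(d_dock_hall)}, require {at(hall), open(d_dock_hall)}
    → {at(hall), key_at(k4,dock), open(d_dock_hall)}
  through step 2 (move(office,hall)): drop {at(hall)}, keep {key_at(k4,dock), open(d_dock_hall)}, require {at(office), open(d_hall_office)}
    → {at(office), key_at(k4,dock), open(d_dock_hall), open(d_hall_office)}
  through step 1 (unlock(d_hall_office)): drop {open(d_hall_office)}, keep {at(office), key_at(k4,dock), open(d_dock_hall)}, require {have(k4), locked(d_hall_office)}
    → {at(office), have(k4), key_at(k4,dock), locked(d_hall_office), open(d_dock_hall)}

== RESULT ==
["at(office)", "have(k4)", "key_at(k4,dock)", "locked(d_hall_office)", "open(d_dock_hall)"]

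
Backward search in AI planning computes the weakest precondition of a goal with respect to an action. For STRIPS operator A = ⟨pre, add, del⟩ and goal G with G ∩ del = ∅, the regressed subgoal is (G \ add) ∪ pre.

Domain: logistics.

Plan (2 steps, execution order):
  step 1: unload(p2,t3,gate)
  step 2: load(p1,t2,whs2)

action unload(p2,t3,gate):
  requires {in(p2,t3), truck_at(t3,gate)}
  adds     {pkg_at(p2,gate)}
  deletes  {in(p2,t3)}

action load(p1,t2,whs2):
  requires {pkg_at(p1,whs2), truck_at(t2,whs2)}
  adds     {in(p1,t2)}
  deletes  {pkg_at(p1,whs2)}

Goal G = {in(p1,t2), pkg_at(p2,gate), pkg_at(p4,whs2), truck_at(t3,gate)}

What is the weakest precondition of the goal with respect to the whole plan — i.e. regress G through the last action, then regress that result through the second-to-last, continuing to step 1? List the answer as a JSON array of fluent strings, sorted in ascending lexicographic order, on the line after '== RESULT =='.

Work backward from the goal:
  through step 2 (load(p1,t2,whs2)): drop {in(p1,t2)}, keep {pkg_at(p2,gate), pkg_at(p4,whs2), truck_at(t3,gate)}, require {pkg_at(p1,whs2), truck_at(t2,whs2)}
    → {pkg_at(p1,whs2), pkg_at(p2,gate), pkg_at(p4,whs2), truck_at(t2,whs2), truck_at(t3,gate)}
  through step 1 (unload(p2,t3,gate)): drop {pkg_at(p2,gate)}, keep {pkg_at(p1,whs2), pkg_at(p4,whs2), truck_at(t2,whs2), truck_at(t3,gate)}, require {in(p2,t3), truck_at(t3,gate)}
    → {in(p2,t3), pkg_at(p1,whs2), pkg_at(p4,whs2), truck_at(t2,whs2), truck_at(t3,gate)}

== RESULT ==
["in(p2,t3)", "pkg_at(p1,whs2)", "pkg_at(p4,whs2)", "truck_at(t2,whs2)", "truck_at(t3,gate)"]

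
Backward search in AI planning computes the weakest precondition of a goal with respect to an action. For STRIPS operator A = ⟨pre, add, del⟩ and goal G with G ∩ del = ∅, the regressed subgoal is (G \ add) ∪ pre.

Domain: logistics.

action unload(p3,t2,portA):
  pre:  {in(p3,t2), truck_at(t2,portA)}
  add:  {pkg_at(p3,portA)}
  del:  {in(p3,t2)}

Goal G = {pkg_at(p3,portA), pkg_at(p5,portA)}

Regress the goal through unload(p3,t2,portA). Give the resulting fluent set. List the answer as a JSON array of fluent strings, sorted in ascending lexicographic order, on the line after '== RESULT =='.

Compute (G \ add) ∪ pre:
  G ∩ del = {}  (empty — regression defined)
  G \ add = {pkg_at(p3,portA), pkg_at(p5,portA)} \ {pkg_at(p3,portA)} = {pkg_at(p5,portA)}
  ∪ pre   = {pkg_at(p5,portA)} ∪ {in(p3,t2), truck_at(t2,portA)}
          = {in(p3,t2), pkg_at(p5,portA), truck_at(t2,portA)}

== RESULT ==
["in(p3,t2)", "pkg_at(p5,portA)", "truck_at(t2,portA)"]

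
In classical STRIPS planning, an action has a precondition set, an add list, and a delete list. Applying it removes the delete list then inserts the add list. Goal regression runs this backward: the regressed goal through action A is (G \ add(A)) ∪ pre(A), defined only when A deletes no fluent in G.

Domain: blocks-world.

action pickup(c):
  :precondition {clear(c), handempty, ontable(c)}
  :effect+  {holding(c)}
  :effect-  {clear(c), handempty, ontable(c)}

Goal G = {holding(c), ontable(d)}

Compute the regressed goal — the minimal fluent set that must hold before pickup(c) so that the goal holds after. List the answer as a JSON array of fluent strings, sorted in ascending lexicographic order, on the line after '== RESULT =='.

Regress:
  G ∩ del = {}  (empty — regression defined)
  G \ add = {holding(c), ontable(d)} \ {holding(c)} = {ontable(d)}
  ∪ pre   = {ontable(d)} ∪ {clear(c), handempty, ontable(c)}
          = {clear(c), handempty, ontable(c), ontable(d)}

== RESULT ==
["clear(c)", "handempty", "ontable(c)", "ontable(d)"]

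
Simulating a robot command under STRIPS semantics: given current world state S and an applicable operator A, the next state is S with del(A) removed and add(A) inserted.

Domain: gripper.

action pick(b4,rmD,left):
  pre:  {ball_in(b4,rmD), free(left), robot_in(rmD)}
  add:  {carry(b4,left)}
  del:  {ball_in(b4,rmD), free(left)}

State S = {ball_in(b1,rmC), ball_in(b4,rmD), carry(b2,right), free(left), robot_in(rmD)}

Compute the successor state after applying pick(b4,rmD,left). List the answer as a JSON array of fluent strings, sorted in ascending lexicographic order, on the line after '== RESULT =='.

Progress:
  pre ⊆ S: {ball_in(b4,rmD), free(left), robot_in(rmD)} ⊆ S  — applicable
  S \ del = {ball_in(b1,rmC), carry(b2,right), robot_in(rmD)}
  ∪ add   = {ball_in(b1,rmC), carry(b2,right), carry(b4,left), robot_in(rmD)}

== RESULT ==
["ball_in(b1,rmC)", "carry(b2,right)", "carry(b4,left)", "robot_in(rmD)"]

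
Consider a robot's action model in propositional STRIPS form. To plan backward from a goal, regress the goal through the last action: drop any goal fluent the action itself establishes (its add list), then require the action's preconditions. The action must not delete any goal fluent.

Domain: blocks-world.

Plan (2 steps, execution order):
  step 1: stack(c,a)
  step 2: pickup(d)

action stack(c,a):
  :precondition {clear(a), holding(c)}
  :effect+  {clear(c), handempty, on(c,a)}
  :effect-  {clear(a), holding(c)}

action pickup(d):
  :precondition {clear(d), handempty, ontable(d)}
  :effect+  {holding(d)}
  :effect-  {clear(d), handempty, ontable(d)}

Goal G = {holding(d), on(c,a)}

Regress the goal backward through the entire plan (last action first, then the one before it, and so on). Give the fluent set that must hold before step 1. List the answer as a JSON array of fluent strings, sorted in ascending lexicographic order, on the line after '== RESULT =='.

Regress step by step:
  through step 2 (pickup(d)): drop {holding(d)}, keep {on(c,a)}, require {clear(d), handempty, ontable(d)}
    → {clear(d), handempty, on(c,a), ontable(d)}
  through step 1 (stack(c,a)): drop {handempty, on(c,a)}, keep {clear(d), ontable(d)}, require {clear(a), holding(c)}
    → {clear(a), clear(d), holding(c), ontable(d)}

== RESULT ==
["clear(a)", "clear(d)", "holding(c)", "ontable(d)"]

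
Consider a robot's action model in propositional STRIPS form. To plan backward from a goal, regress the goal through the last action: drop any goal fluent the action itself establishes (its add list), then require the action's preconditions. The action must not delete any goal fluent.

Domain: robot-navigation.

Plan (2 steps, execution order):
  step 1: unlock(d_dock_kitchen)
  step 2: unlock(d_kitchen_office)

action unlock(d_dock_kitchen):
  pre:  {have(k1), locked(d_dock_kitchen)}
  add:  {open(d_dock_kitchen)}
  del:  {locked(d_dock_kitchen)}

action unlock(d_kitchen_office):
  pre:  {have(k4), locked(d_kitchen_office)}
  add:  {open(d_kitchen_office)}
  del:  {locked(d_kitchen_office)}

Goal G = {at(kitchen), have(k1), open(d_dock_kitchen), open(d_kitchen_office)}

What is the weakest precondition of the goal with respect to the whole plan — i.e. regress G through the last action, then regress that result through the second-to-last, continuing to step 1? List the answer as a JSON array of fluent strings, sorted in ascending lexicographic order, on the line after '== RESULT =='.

Work backward from the goal:
  through step 2 (unlock(d_kitchen_office)): drop {open(d_kitchen_office)}, keep {at(kitchen), have(k1), open(d_dock_kitchen)}, require {have(k4), locked(d_kitchen_office)}
    → {at(kitchen), have(k1), have(k4), locked(d_kitchen_office), open(d_dock_kitchen)}
  through step 1 (unlock(d_dock_kitchen)): drop {open(d_dock_kitchen)}, keep {at(kitchen), have(k1), have(k4), locked(d_kitchen_office)}, require {have(k1), locked(d_dock_kitchen)}
    → {at(kitchen), have(k1), have(k4), locked(d_dock_kitchen), locked(d_kitchen_office)}

== RESULT ==
["at(kitchen)", "have(k1)", "have(k4)", "locked(d_dock_kitchen)", "locked(d_kitchen_office)"]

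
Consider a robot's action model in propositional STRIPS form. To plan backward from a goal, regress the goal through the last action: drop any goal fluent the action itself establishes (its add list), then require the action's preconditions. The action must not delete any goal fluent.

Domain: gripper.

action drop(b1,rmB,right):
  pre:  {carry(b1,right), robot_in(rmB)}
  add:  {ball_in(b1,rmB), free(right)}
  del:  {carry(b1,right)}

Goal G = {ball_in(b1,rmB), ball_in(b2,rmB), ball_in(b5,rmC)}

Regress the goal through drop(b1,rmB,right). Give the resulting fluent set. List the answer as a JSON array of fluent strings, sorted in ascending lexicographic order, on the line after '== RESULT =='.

Compute (G \ add) ∪ pre:
  G ∩ del = {}  (empty — regression defined)
  G \ add = {ball_in(b1,rmB), ball_in(b2,rmB), ball_in(b5,rmC)} \ {ball_in(b1,rmB), free(right)} = {ball_in(b2,rmB), ball_in(b5,rmC)}
  ∪ pre   = {ball_in(b2,rmB), ball_in(b5,rmC)} ∪ {carry(b1,right), robot_in(rmB)}
          = {ball_in(b2,rmB), ball_in(b5,rmC), carry(b1,right), robot_in(rmB)}

== RESULT ==
["ball_in(b2,rmB)", "ball_in(b5,rmC)", "carry(b1,right)", "robot_in(rmB)"]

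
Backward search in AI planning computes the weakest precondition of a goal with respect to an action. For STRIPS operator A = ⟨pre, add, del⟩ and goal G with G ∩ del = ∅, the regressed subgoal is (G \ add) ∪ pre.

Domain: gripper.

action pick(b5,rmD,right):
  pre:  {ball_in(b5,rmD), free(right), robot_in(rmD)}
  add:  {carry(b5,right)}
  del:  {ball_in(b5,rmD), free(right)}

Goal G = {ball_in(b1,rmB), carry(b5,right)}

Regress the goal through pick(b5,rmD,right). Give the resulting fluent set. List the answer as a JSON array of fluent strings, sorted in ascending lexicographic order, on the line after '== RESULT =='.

Compute (G \ add) ∪ pre:
  G ∩ del = {}  (empty — regression defined)
  G \ add = {ball_in(b1,rmB), carry(b5,right)} \ {carry(b5,right)} = {ball_in(b1,rmB)}
  ∪ pre   = {ball_in(b1,rmB)} ∪ {ball_in(b5,rmD), free(right), robot_in(rmD)}
          = {ball_in(b1,rmB), ball_in(b5,rmD), free(right), robot_in(rmD)}

== RESULT ==
["ball_in(b1,rmB)", "ball_in(b5,rmD)", "free(right)", "robot_in(rmD)"]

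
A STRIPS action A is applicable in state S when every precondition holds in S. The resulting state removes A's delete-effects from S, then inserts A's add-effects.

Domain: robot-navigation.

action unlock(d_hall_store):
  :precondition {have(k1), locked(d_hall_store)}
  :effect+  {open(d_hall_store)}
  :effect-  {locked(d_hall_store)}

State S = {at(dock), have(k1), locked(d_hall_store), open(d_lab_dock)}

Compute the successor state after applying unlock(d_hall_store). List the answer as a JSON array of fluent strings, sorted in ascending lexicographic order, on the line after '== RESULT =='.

Progress:
  pre ⊆ S: {have(k1), locked(d_hall_store)} ⊆ S  — applicable
  S \ del = {at(dock), have(k1), open(d_lab_dock)}
  ∪ add   = {at(dock), have(k1), open(d_hall_store), open(d_lab_dock)}

== RESULT ==
["at(dock)", "have(k1)", "open(d_hall_store)", "open(d_lab_dock)"]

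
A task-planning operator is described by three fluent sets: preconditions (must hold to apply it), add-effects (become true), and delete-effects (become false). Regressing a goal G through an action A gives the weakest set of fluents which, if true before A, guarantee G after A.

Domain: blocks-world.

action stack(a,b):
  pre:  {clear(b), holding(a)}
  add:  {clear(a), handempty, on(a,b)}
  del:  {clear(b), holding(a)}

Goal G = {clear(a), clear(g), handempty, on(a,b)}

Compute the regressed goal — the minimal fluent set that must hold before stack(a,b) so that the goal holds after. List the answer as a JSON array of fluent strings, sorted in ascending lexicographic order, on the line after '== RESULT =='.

Compute (G \ add) ∪ pre:
  G ∩ del = {}  (empty — regression defined)
  G \ add = {clear(a), clear(g), handempty, on(a,b)} \ {clear(a), handempty, on(a,b)} = {clear(g)}
  ∪ pre   = {clear(g)} ∪ {clear(b), holding(a)}
          = {clear(b), clear(g), holding(a)}

== RESULT ==
["clear(b)", "clear(g)", "holding(a)"]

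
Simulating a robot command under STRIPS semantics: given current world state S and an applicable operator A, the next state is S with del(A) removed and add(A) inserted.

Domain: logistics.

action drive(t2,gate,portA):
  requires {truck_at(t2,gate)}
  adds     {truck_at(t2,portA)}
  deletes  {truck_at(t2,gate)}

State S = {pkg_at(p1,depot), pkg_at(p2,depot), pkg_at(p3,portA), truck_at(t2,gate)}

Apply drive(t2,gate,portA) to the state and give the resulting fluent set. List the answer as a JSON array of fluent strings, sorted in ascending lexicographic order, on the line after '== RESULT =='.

Progress:
  pre ⊆ S: {truck_at(t2,gate)} ⊆ S  — applicable
  S \ del = {pkg_at(p1,depot), pkg_at(p2,depot), pkg_at(p3,portA)}
  ∪ add   = {pkg_at(p1,depot), pkg_at(p2,depot), pkg_at(p3,portA), truck_at(t2,portA)}

== RESULT ==
["pkg_at(p1,depot)", "pkg_at(p2,depot)", "pkg_at(p3,portA)", "truck_at(t2,portA)"]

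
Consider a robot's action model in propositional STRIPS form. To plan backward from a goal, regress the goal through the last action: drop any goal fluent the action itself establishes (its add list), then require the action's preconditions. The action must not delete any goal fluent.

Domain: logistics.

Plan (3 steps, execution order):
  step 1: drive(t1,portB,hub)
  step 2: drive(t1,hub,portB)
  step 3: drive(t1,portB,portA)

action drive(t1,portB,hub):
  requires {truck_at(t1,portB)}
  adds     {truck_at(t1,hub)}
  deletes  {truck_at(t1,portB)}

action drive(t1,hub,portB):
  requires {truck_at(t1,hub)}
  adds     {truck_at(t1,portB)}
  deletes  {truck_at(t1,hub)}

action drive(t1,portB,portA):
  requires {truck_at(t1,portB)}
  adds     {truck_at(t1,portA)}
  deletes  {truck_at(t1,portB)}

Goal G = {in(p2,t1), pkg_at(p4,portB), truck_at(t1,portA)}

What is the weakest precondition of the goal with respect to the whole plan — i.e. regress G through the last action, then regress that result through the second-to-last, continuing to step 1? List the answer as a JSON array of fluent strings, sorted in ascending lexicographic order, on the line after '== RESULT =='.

Regress step by step:
  through step 3 (drive(t1,portB,portA)): drop {truck_at(t1,portA)}, keep {in(p2,t1), pkg_at(p4,portB)}, require {truck_at(t1,portB)}
    → {in(p2,t1), pkg_at(p4,portB), truck_at(t1,portB)}
  through step 2 (drive(t1,hub,portB)): drop {truck_at(t1,portB)}, keep {in(p2,t1), pkg_at(p4,portB)}, require {truck_at(t1,hub)}
    → {in(p2,t1), pkg_at(p4,portB), truck_at(t1,hub)}
  through step 1 (drive(t1,portB,hub)): drop {truck_at(t1,hub)}, keep {in(p2,t1), pkg_at(p4,portB)}, require {truck_at(t1,portB)}
    → {in(p2,t1), pkg_at(p4,portB), truck_at(t1,portB)}

== RESULT ==
["in(p2,t1)", "pkg_at(p4,portB)", "truck_at(t1,portB)"]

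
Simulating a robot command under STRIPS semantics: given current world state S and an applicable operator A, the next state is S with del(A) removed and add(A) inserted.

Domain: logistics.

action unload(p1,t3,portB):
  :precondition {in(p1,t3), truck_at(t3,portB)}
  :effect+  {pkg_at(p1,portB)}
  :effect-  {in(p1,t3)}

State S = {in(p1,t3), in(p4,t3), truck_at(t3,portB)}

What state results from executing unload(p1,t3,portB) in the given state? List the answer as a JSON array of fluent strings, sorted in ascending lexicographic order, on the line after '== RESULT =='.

Compute (S \ del) ∪ add:
  pre ⊆ S: {in(p1,t3), truck_at(t3,portB)} ⊆ S  — applicable
  S \ del = {in(p4,t3), truck_at(t3,portB)}
  ∪ add   = {in(p4,t3), pkg_at(p1,portB), truck_at(t3,portB)}

== RESULT ==
["in(p4,t3)", "pkg_at(p1,portB)", "truck_at(t3,portB)"]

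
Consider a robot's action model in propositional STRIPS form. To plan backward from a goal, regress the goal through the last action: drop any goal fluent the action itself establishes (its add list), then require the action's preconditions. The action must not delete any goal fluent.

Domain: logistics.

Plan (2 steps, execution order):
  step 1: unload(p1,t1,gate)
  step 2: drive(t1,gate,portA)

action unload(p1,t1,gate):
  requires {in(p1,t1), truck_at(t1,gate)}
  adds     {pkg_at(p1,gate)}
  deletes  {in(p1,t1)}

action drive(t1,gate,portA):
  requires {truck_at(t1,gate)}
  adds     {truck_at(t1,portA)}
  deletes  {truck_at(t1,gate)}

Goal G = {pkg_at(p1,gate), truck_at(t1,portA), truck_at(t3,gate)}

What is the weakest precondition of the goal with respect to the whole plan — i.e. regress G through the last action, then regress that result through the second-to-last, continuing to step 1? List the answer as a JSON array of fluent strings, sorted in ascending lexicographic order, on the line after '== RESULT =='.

Regress step by step:
  through step 2 (drive(t1,gate,portA)): drop {truck_at(t1,portA)}, keep {pkg_at(p1,gate), truck_at(t3,gate)}, require {truck_at(t1,gate)}
    → {pkg_at(p1,gate), truck_at(t1,gate), truck_at(t3,gate)}
  through step 1 (unload(p1,t1,gate)): drop {pkg_at(p1,gate)}, keep {truck_at(t1,gate), truck_at(t3,gate)}, require {in(p1,t1), truck_at(t1,gate)}
    → {in(p1,t1), truck_at(t1,gate), truck_at(t3,gate)}

== RESULT ==
["in(p1,t1)", "truck_at(t1,gate)", "truck_at(t3,gate)"]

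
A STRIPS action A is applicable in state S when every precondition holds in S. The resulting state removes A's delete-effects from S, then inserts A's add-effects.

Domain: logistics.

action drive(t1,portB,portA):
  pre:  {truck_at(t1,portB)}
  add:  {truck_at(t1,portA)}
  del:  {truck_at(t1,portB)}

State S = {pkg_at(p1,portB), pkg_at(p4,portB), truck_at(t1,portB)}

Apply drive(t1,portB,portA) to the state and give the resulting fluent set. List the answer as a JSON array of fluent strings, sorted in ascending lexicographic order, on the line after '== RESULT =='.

Compute (S \ del) ∪ add:
  pre ⊆ S: {truck_at(t1,portB)} ⊆ S  — applicable
  S \ del = {pkg_at(p1,portB), pkg_at(p4,portB)}
  ∪ add   = {pkg_at(p1,portB), pkg_at(p4,portB), truck_at(t1,portA)}

== RESULT ==
["pkg_at(p1,portB)", "pkg_at(p4,portB)", "truck_at(t1,portA)"]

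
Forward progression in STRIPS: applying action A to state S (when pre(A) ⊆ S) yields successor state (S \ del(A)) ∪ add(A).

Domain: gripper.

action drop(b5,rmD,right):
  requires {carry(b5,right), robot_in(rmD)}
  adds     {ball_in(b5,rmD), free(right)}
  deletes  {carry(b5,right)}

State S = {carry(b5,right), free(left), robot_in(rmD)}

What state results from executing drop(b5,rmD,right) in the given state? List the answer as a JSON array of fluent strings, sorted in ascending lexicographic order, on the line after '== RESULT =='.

Progress:
  pre ⊆ S: {carry(b5,right), robot_in(rmD)} ⊆ S  — applicable
  S \ del = {free(left), robot_in(rmD)}
  ∪ add   = {ball_in(b5,rmD), free(left), free(right), robot_in(rmD)}

== RESULT ==
["ball_in(b5,rmD)", "free(left)", "free(right)", "robot_in(rmD)"]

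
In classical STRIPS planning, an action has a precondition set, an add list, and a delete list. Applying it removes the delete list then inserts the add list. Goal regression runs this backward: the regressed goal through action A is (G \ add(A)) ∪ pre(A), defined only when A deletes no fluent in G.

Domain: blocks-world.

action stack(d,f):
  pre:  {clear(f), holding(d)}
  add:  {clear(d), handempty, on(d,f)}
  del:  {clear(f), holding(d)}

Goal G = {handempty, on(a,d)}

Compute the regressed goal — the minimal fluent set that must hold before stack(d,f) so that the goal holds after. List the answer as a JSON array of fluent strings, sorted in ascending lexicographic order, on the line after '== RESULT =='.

Compute (G \ add) ∪ pre:
  G ∩ del = {}  (empty — regression defined)
  G \ add = {handempty, on(a,d)} \ {clear(d), handempty, on(d,f)} = {on(a,d)}
  ∪ pre   = {on(a,d)} ∪ {clear(f), holding(d)}
          = {clear(f), holding(d), on(a,d)}

== RESULT ==
["clear(f)", "holding(d)", "on(a,d)"]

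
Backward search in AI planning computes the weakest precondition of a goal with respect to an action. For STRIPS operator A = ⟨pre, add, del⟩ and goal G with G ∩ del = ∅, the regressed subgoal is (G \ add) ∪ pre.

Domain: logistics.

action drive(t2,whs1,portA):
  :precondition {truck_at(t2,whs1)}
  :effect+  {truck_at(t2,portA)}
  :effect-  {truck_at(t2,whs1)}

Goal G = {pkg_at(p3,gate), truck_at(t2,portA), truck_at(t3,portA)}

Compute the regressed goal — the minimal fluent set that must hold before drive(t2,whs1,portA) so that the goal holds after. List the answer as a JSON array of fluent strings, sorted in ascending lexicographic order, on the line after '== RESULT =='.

Compute (G \ add) ∪ pre:
  G ∩ del = {}  (empty — regression defined)
  G \ add = {pkg_at(p3,gate), truck_at(t2,portA), truck_at(t3,portA)} \ {truck_at(t2,portA)} = {pkg_at(p3,gate), truck_at(t3,portA)}
  ∪ pre   = {pkg_at(p3,gate), truck_at(t3,portA)} ∪ {truck_at(t2,whs1)}
          = {pkg_at(p3,gate), truck_at(t2,whs1), truck_at(t3,portA)}

== RESULT ==
["pkg_at(p3,gate)", "truck_at(t2,whs1)", "truck_at(t3,portA)"]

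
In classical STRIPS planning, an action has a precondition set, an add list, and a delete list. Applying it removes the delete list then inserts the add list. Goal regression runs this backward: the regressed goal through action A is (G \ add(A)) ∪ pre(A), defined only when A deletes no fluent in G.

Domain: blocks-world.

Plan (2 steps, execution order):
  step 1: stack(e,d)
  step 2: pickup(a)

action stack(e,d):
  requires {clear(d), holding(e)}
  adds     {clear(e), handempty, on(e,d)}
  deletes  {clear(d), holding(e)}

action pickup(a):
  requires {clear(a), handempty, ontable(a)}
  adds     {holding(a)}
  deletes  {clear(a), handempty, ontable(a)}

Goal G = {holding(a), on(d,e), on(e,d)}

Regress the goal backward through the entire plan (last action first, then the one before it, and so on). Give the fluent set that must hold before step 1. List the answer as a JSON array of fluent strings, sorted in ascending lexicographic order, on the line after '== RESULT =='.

Regress step by step:
  through step 2 (pickup(a)): drop {holding(a)}, keep {on(d,e), on(e,d)}, require {clear(a), handempty, ontable(a)}
    → {clear(a), handempty, on(d,e), on(e,d), ontable(a)}
  through step 1 (stack(e,d)): drop {handempty, on(e,d)}, keep {clear(a), on(d,e), ontable(a)}, require {clear(d), holding(e)}
    → {clear(a), clear(d), holding(e), on(d,e), ontable(a)}

== RESULT ==
["clear(a)", "clear(d)", "holding(e)", "on(d,e)", "ontable(a)"]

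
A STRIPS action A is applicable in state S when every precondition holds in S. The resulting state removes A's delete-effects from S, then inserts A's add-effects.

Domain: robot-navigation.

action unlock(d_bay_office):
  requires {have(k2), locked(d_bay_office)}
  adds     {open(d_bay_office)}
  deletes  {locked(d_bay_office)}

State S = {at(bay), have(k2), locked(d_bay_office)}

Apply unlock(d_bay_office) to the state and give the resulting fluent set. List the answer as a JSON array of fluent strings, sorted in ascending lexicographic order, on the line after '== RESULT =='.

Progress:
  pre ⊆ S: {have(k2), locked(d_bay_office)} ⊆ S  — applicable
  S \ del = {at(bay), have(k2)}
  ∪ add   = {at(bay), have(k2), open(d_bay_office)}

== RESULT ==
["at(bay)", "have(k2)", "open(d_bay_office)"]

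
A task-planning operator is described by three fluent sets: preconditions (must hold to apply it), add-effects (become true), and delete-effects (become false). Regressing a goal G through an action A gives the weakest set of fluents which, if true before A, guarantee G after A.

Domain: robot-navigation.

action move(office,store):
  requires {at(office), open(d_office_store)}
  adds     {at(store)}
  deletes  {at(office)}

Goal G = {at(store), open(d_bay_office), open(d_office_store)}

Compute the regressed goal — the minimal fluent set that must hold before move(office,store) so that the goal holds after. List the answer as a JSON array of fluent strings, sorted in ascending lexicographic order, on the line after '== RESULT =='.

Regress:
  G ∩ del = {}  (empty — regression defined)
  G \ add = {at(store), open(d_bay_office), open(d_office_store)} \ {at(store)} = {open(d_bay_office), open(d_office_store)}
  ∪ pre   = {open(d_bay_office), open(d_office_store)} ∪ {at(office), open(d_office_store)}
          = {at(office), open(d_bay_office), open(d_office_store)}

== RESULT ==
["at(office)", "open(d_bay_office)", "open(d_office_store)"]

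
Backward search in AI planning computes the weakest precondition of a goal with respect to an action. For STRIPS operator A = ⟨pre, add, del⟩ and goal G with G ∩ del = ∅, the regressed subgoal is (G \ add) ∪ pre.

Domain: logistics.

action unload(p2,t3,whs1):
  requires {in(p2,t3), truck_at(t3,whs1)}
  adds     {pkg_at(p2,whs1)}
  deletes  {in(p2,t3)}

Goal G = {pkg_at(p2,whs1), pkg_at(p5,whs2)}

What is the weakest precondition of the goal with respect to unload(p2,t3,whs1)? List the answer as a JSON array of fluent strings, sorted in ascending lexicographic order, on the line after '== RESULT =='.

Compute (G \ add) ∪ pre:
  G ∩ del = {}  (empty — regression defined)
  G \ add = {pkg_at(p2,whs1), pkg_at(p5,whs2)} \ {pkg_at(p2,whs1)} = {pkg_at(p5,whs2)}
  ∪ pre   = {pkg_at(p5,whs2)} ∪ {in(p2,t3), truck_at(t3,whs1)}
          = {in(p2,t3), pkg_at(p5,whs2), truck_at(t3,whs1)}

== RESULT ==
["in(p2,t3)", "pkg_at(p5,whs2)", "truck_at(t3,whs1)"]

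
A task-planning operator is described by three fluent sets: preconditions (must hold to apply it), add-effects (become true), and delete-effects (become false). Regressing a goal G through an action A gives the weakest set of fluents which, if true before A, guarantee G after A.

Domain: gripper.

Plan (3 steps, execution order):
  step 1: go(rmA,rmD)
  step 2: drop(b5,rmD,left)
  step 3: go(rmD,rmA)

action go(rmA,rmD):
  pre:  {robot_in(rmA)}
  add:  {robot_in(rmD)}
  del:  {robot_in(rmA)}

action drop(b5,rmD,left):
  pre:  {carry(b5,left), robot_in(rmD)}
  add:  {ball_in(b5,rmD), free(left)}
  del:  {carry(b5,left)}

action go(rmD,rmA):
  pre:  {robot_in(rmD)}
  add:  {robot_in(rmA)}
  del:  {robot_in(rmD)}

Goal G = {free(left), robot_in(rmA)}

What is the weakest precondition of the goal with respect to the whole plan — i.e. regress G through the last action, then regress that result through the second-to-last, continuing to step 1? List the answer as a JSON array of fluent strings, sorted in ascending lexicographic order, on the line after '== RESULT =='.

Regress step by step:
  through step 3 (go(rmD,rmA)): drop {robot_in(rmA)}, keep {free(left)}, require {robot_in(rmD)}
    → {free(left), robot_in(rmD)}
  through step 2 (drop(b5,rmD,left)): drop {free(left)}, keep {robot_in(rmD)}, require {carry(b5,left), robot_in(rmD)}
    → {carry(b5,left), robot_in(rmD)}
  through step 1 (go(rmA,rmD)): drop {robot_in(rmD)}, keep {carry(b5,left)}, require {robot_in(rmA)}
    → {carry(b5,left), robot_in(rmA)}

== RESULT ==
["carry(b5,left)", "robot_in(rmA)"]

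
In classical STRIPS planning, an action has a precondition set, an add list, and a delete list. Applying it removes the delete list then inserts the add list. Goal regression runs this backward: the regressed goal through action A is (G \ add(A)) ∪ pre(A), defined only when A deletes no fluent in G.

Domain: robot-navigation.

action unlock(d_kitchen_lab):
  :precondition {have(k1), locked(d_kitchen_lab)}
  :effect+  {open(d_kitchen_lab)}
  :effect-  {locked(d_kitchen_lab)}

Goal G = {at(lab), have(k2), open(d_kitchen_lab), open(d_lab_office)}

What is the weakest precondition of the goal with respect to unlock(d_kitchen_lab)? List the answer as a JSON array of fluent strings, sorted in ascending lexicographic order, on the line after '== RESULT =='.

Compute (G \ add) ∪ pre:
  G ∩ del = {}  (empty — regression defined)
  G \ add = {at(lab), have(k2), open(d_kitchen_lab), open(d_lab_office)} \ {open(d_kitchen_lab)} = {at(lab), have(k2), open(d_lab_office)}
  ∪ pre   = {at(lab), have(k2), open(d_lab_office)} ∪ {have(k1), locked(d_kitchen_lab)}
          = {at(lab), have(k1), have(k2), locked(d_kitchen_lab), open(d_lab_office)}

== RESULT ==
["at(lab)", "have(k1)", "have(k2)", "locked(d_kitchen_lab)", "open(d_lab_office)"]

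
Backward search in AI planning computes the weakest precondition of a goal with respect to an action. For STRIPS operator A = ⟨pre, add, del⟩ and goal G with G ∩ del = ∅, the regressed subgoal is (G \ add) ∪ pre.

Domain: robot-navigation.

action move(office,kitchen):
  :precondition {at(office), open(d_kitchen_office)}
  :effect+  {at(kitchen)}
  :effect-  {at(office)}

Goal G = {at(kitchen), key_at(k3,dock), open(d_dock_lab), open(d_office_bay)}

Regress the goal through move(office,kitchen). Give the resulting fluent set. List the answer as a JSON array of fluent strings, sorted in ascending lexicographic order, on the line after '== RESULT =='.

Compute (G \ add) ∪ pre:
  G ∩ del = {}  (empty — regression defined)
  G \ add = {at(kitchen), key_at(k3,dock), open(d_dock_lab), open(d_office_bay)} \ {at(kitchen)} = {key_at(k3,dock), open(d_dock_lab), open(d_office_bay)}
  ∪ pre   = {key_at(k3,dock), open(d_dock_lab), open(d_office_bay)} ∪ {at(office), open(d_kitchen_office)}
          = {at(office), key_at(k3,dock), open(d_dock_lab), open(d_kitchen_office), open(d_office_bay)}

== RESULT ==
["at(office)", "key_at(k3,dock)", "open(d_dock_lab)", "open(d_kitchen_office)", "open(d_office_bay)"]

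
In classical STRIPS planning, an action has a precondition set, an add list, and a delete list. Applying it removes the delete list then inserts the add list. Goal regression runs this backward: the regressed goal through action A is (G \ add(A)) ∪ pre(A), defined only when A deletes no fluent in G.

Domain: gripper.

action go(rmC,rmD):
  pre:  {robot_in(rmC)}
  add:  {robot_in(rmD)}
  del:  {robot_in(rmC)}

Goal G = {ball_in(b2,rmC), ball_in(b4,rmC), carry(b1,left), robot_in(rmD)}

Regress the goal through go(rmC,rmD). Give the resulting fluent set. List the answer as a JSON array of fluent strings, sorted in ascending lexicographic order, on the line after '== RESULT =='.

Compute (G \ add) ∪ pre:
  G ∩ del = {}  (empty — regression defined)
  G \ add = {ball_in(b2,rmC), ball_in(b4,rmC), carry(b1,left), robot_in(rmD)} \ {robot_in(rmD)} = {ball_in(b2,rmC), ball_in(b4,rmC), carry(b1,left)}
  ∪ pre   = {ball_in(b2,rmC), ball_in(b4,rmC), carry(b1,left)} ∪ {robot_in(rmC)}
          = {ball_in(b2,rmC), ball_in(b4,rmC), carry(b1,left), robot_in(rmC)}

== RESULT ==
["ball_in(b2,rmC)", "ball_in(b4,rmC)", "carry(b1,left)", "robot_in(rmC)"]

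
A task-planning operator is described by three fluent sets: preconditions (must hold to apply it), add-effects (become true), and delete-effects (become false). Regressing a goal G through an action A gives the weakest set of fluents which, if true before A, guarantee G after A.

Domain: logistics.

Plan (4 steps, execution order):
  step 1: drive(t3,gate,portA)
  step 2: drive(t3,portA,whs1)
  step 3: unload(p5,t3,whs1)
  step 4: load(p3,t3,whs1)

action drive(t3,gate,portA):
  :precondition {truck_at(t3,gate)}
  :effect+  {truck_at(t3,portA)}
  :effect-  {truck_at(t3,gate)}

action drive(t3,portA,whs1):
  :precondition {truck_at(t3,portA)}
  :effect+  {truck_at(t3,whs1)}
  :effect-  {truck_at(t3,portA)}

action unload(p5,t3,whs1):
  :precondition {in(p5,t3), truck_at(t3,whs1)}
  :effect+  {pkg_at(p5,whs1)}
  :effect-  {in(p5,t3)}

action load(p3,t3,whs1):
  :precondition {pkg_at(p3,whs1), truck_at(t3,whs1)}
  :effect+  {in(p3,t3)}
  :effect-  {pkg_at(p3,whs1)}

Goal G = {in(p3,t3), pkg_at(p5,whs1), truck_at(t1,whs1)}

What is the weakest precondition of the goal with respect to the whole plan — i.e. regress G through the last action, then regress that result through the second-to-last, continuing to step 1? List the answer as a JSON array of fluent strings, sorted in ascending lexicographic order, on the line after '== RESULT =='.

Regress step by step:
  through step 4 (load(p3,t3,whs1)): drop {in(p3,t3)}, keep {pkg_at(p5,whs1), truck_at(t1,whs1)}, require {pkg_at(p3,whs1), truck_at(t3,whs1)}
    → {pkg_at(p3,whs1), pkg_at(p5,whs1), truck_at(t1,whs1), truck_at(t3,whs1)}
  through step 3 (unload(p5,t3,whs1)): drop {pkg_at(p5,whs1)}, keep {pkg_at(p3,whs1), truck_at(t1,whs1), truck_at(t3,whs1)}, require {in(p5,t3), truck_at(t3,whs1)}
    → {in(p5,t3), pkg_at(p3,whs1), truck_at(t1,whs1), truck_at(t3,whs1)}
  through step 2 (drive(t3,portA,whs1)): drop {truck_at(t3,whs1)}, keep {in(p5,t3), pkg_at(p3,whs1), truck_at(t1,whs1)}, require {truck_at(t3,portA)}
    → {in(p5,t3), pkg_at(p3,whs1), truck_at(t1,whs1), truck_at(t3,portA)}
  through step 1 (drive(t3,gate,portA)): drop {truck_at(t3,portA)}, keep {in(p5,t3), pkg_at(p3,whs1), truck_at(t1,whs1)}, require {truck_at(t3,gate)}
    → {in(p5,t3), pkg_at(p3,whs1), truck_at(t1,whs1), truck_at(t3,gate)}

== RESULT ==
["in(p5,t3)", "pkg_at(p3,whs1)", "truck_at(t1,whs1)", "truck_at(t3,gate)"]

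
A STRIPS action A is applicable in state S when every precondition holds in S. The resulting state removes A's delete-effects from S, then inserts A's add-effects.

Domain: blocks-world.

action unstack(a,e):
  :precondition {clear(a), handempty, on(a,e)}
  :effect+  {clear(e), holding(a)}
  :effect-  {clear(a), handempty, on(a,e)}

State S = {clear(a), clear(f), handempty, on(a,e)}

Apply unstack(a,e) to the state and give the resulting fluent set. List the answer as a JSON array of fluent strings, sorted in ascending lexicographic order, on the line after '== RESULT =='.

Compute (S \ del) ∪ add:
  pre ⊆ S: {clear(a), handempty, on(a,e)} ⊆ S  — applicable
  S \ del = {clear(f)}
  ∪ add   = {clear(e), clear(f), holding(a)}

== RESULT ==
["clear(e)", "clear(f)", "holding(a)"]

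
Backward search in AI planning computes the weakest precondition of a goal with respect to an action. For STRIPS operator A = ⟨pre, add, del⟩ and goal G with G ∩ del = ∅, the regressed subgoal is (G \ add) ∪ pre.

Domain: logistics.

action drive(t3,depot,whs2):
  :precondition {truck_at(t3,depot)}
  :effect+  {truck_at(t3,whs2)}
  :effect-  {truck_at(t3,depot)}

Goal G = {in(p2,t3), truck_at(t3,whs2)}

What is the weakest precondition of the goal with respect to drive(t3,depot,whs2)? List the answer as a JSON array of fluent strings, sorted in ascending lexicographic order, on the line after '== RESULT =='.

Compute (G \ add) ∪ pre:
  G ∩ del = {}  (empty — regression defined)
  G \ add = {in(p2,t3), truck_at(t3,whs2)} \ {truck_at(t3,whs2)} = {in(p2,t3)}
  ∪ pre   = {in(p2,t3)} ∪ {truck_at(t3,depot)}
          = {in(p2,t3), truck_at(t3,depot)}

== RESULT ==
["in(p2,t3)", "truck_at(t3,depot)"]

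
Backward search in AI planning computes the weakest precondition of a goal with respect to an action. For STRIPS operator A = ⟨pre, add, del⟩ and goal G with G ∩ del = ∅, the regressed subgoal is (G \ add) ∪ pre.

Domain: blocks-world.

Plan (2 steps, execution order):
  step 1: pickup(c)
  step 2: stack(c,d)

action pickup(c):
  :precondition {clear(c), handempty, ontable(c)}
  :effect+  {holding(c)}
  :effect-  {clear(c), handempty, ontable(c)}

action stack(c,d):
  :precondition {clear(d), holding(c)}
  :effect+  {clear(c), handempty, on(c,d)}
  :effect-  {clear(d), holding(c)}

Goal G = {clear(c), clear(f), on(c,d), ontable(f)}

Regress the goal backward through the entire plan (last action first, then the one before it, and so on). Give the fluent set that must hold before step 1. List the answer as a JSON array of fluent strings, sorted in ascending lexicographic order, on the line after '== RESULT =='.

Work backward from the goal:
  through step 2 (stack(c,d)): drop {clear(c), on(c,d)}, keep {clear(f), ontable(f)}, require {clear(d), holding(c)}
    → {clear(d), clear(f), holding(c), ontable(f)}
  through step 1 (pickup(c)): drop {holding(c)}, keep {clear(d), clear(f), ontable(f)}, require {clear(c), handempty, ontable(c)}
    → {clear(c), clear(d), clear(f), handempty, ontable(c), ontable(f)}

== RESULT ==
["clear(c)", "clear(d)", "clear(f)", "handempty", "ontable(c)", "ontable(f)"]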